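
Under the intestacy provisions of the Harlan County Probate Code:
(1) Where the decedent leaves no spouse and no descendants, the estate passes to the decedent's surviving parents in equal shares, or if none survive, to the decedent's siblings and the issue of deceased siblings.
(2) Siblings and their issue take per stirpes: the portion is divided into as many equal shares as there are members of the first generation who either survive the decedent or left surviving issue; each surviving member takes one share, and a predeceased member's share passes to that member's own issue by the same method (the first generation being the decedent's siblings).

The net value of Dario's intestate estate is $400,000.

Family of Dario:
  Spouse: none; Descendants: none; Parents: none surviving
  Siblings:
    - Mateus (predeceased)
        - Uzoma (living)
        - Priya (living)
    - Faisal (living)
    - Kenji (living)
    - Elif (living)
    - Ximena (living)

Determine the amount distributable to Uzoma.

The entire $400,000 passes to the siblings and their issue.
That amount ($400,000) is divided into 5 shares of $80,000: Faisal, Kenji, Elif, and Ximena each take $80,000; Mateus's $80,000 share passes to Mateus's issue.
Mateus's share ($80,000) is divided into 2 shares of $40,000: Uzoma and Priya each take $40,000.

Uzoma receives $40,000.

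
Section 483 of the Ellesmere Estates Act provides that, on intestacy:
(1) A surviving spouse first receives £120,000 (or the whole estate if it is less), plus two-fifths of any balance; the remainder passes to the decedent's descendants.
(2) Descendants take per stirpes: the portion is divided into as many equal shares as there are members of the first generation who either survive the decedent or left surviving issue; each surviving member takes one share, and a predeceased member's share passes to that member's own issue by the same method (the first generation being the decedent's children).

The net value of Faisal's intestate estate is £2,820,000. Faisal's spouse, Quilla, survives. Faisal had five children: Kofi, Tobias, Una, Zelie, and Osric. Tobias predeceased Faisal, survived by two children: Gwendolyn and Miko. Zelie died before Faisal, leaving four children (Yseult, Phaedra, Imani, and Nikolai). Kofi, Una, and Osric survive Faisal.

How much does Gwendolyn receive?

Quilla first takes £120,000, leaving a balance of £2,700,000. Quilla then takes two-fifths of the balance (£1,080,000), for a total of £1,200,000. The remaining £1,620,000 passes to the descendants.
The descendants' portion (£1,620,000) is divided into 5 shares of £324,000: Kofi, Una, and Osric each take £324,000; Tobias's £324,000 share passes to Tobias's issue; Zelie's £324,000 share passes to Zelie's issue.
Tobias's share (£324,000) is divided into 2 shares of £162,000: Gwendolyn and Miko each take £162,000.
Zelie's share (£324,000) is divided into 4 shares of £81,000: Yseult, Phaedra, Imani, and Nikolai each take £81,000.

Gwendolyn receives £162,000.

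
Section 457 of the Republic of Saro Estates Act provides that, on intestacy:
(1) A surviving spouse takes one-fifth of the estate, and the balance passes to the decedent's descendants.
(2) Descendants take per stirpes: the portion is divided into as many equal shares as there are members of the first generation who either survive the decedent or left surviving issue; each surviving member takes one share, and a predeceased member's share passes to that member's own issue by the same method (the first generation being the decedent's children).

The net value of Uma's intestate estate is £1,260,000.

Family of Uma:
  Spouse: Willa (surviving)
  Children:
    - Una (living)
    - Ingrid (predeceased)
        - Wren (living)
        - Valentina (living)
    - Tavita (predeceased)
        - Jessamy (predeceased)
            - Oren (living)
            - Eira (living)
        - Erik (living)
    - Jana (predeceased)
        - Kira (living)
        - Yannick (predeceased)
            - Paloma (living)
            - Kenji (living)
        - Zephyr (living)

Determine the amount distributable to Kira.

Willa takes one-fifth of £1,260,000 = £252,000. The remaining £1,008,000 passes to the descendants.
The descendants' portion (£1,008,000) is divided into 4 shares of £252,000: Una takes £252,000; Ingrid's £252,000 share passes to Ingrid's issue; Tavita's £252,000 share passes to Tavita's issue; Jana's £252,000 share passes to Jana's issue.
Ingrid's share (£252,000) is divided into 2 shares of £126,000: Wren and Valentina each take £126,000.
Tavita's share (£252,000) is divided into 2 shares of £126,000: Erik takes £126,000; Jessamy's £126,000 share passes to Jessamy's issue.
Jessamy's share (£126,000) is divided into 2 shares of £63,000: Oren and Eira each take £63,000.
Jana's share (£252,000) is divided into 3 shares of £84,000: Kira and Zephyr each take £84,000; Yannick's £84,000 share passes to Yannick's issue.
Yannick's share (£84,000) is divided into 2 shares of £42,000: Paloma and Kenji each take £42,000.

Kira receives £84,000.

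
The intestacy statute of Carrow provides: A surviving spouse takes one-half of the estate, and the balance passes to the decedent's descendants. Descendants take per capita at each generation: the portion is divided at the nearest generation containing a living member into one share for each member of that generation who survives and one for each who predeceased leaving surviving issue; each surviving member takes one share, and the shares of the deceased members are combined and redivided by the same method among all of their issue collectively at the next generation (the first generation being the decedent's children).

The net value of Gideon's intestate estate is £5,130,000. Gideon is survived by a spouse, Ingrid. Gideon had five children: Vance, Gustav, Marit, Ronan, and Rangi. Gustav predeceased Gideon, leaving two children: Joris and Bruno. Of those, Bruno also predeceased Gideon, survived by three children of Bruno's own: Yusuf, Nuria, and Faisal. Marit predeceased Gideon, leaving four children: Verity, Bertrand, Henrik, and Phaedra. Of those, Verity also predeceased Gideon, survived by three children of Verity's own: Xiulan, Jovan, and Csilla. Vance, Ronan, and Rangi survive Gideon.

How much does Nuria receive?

Nuria receives £57,000.

Ingrid takes one-half of £5,130,000 = £2,565,000. The remaining £2,565,000 passes to the descendants.
The descendants' portion (£2,565,000) is divided at the children's generation into 5 shares of £513,000. Vance, Ronan, and Rangi each take £513,000. The 2 shares of the deceased (Gustav and Marit) are combined into a pool of £1,026,000.
That pool (£1,026,000) is divided at the grandchildren's generation into 6 shares of £171,000. Joris, Bertrand, Henrik, and Phaedra each take £171,000. The 2 shares of the deceased (Bruno and Verity) are combined into a pool of £342,000.
That pool (£342,000) is divided at the great-grandchildren's generation equally among Yusuf, Nuria, Faisal, Xiulan, Jovan, and Csilla: £57,000 each.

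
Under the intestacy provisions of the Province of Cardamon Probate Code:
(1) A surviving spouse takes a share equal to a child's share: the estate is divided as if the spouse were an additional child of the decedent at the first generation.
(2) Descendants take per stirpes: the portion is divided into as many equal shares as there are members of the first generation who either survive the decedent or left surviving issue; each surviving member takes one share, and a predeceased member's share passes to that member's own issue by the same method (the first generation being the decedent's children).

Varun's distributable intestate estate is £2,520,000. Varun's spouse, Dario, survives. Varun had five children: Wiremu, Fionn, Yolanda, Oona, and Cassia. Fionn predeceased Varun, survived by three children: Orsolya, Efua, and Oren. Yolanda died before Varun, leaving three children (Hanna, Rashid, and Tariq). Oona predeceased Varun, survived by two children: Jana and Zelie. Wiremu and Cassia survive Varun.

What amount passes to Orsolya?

The spouse counts as an additional share at the children's level, so there are 6 primary shares of £420,000. Dario takes one such share (£420,000).
The children's combined portion (£2,100,000) is divided into 5 shares of £420,000: Wiremu and Cassia each take £420,000; Fionn's £420,000 share passes to Fionn's issue; Yolanda's £420,000 share passes to Yolanda's issue; Oona's £420,000 share passes to Oona's issue.
Fionn's share (£420,000) is divided into 3 shares of £140,000: Orsolya, Efua, and Oren each take £140,000.
Yolanda's share (£420,000) is divided into 3 shares of £140,000: Hanna, Rashid, and Tariq each take £140,000.
Oona's share (£420,000) is divided into 2 shares of £210,000: Jana and Zelie each take £210,000.

Orsolya receives £140,000.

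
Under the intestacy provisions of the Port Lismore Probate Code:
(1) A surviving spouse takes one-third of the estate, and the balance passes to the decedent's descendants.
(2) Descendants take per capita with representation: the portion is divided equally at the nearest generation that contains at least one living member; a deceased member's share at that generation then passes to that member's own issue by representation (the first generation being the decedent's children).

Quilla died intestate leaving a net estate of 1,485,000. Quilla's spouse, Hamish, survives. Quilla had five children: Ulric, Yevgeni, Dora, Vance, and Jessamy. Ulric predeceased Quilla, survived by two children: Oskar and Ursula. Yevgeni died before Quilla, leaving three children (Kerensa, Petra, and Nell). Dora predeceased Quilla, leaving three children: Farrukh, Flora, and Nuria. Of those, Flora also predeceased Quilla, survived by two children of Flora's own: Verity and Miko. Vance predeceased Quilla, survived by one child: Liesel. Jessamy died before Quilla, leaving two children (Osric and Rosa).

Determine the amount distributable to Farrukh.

Hamish takes one-third of 1,485,000 = 495,000. The remaining 990,000 passes to the descendants.
No child survives, so the initial division is made at the grandchildren's generation.
The descendants' portion (990,000) is divided into 11 shares of 90,000: Oskar, Ursula, Kerensa, Petra, Nell, Farrukh, Nuria, Liesel, Osric, and Rosa each take 90,000; Flora's 90,000 share passes to Flora's issue.
Flora's share (90,000) is divided into 2 shares of 45,000: Verity and Miko each take 45,000.

Farrukh receives 90,000.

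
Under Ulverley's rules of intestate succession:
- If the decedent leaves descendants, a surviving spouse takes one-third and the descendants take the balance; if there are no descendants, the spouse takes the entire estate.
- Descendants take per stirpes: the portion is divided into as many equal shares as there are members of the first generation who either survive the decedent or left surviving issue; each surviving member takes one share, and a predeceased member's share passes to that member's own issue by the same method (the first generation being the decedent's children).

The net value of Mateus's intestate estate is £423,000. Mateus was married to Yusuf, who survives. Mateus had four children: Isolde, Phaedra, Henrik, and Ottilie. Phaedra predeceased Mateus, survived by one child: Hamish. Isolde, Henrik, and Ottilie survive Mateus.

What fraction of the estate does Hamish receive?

Hamish receives 1/6 of the estate.

Yusuf takes one-third of £423,000 = £141,000. The remaining £282,000 passes to the descendants.
The descendants' portion (£282,000) is divided into 4 shares of £70,500: Isolde, Henrik, and Ottilie each take £70,500; Phaedra's £70,500 share passes to Phaedra's issue.
Phaedra's share (£70,500) passes entirely to Hamish.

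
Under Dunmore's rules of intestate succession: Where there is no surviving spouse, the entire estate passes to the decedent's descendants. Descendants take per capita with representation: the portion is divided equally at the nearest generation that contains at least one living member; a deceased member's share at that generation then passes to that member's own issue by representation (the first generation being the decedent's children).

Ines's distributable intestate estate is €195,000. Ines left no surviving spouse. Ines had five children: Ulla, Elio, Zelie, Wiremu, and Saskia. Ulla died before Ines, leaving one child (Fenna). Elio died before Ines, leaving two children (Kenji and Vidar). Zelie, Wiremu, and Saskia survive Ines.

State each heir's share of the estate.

Fenna: €39,000; Kenji: €19,500; Vidar: €19,500; Zelie: €39,000; Wiremu: €39,000; Saskia: €39,000

The entire €195,000 passes to the descendants.
That amount (€195,000) is divided into 5 shares of €39,000: Zelie, Wiremu, and Saskia each take €39,000; Ulla's €39,000 share passes to Ulla's issue; Elio's €39,000 share passes to Elio's issue.
Ulla's share (€39,000) passes entirely to Fenna.
Elio's share (€39,000) is divided into 2 shares of €19,500: Kenji and Vidar each take €19,500.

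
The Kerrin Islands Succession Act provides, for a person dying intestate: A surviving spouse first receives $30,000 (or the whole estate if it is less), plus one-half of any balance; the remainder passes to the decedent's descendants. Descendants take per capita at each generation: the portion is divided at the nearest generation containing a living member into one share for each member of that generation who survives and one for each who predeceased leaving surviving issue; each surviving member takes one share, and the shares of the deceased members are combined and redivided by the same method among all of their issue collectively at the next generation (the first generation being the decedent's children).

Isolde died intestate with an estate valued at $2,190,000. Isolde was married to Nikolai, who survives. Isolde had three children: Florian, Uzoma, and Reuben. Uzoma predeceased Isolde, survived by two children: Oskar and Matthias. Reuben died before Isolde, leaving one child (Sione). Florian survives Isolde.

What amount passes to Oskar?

Oskar receives $240,000.

Nikolai first takes $30,000, leaving a balance of $2,160,000. Nikolai then takes one-half of the balance ($1,080,000), for a total of $1,110,000. The remaining $1,080,000 passes to the descendants.
The descendants' portion ($1,080,000) is divided at the children's generation into 3 shares of $360,000. Florian takes $360,000. The 2 shares of the deceased (Uzoma and Reuben) are combined into a pool of $720,000.
That pool ($720,000) is divided at the grandchildren's generation equally among Oskar, Matthias, and Sione: $240,000 each.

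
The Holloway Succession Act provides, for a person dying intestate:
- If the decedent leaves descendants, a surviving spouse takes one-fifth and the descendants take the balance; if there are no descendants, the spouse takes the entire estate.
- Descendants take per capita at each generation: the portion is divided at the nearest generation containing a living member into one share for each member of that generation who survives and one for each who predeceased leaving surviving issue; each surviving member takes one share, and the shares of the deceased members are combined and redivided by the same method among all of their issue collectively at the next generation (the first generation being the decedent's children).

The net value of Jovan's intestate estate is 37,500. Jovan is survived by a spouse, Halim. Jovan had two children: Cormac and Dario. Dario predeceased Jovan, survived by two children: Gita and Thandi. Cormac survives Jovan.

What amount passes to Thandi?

Halim takes one-fifth of 37,500 = 7,500. The remaining 30,000 passes to the descendants.
The descendants' portion (30,000) is divided at the children's generation into 2 shares of 15,000. Cormac takes 15,000. The remaining share for the deceased Dario (15,000) is carried to the next generation.
That pool (15,000) is divided at the grandchildren's generation equally among Gita and Thandi: 7,500 each.

Thandi receives 7,500.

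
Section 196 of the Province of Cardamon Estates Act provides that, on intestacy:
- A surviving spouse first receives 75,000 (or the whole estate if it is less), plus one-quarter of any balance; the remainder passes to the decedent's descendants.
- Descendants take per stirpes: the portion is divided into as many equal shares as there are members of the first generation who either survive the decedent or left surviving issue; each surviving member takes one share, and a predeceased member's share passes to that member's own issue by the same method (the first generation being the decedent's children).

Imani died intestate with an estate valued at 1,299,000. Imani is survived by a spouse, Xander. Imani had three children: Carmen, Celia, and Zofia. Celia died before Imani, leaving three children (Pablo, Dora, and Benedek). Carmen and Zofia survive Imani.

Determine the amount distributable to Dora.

Xander first takes 75,000, leaving a balance of 1,224,000. Xander then takes one-quarter of the balance (306,000), for a total of 381,000. The remaining 918,000 passes to the descendants.
The descendants' portion (918,000) is divided into 3 shares of 306,000: Carmen and Zofia each take 306,000; Celia's 306,000 share passes to Celia's issue.
Celia's share (306,000) is divided into 3 shares of 102,000: Pablo, Dora, and Benedek each take 102,000.

Dora receives 102,000.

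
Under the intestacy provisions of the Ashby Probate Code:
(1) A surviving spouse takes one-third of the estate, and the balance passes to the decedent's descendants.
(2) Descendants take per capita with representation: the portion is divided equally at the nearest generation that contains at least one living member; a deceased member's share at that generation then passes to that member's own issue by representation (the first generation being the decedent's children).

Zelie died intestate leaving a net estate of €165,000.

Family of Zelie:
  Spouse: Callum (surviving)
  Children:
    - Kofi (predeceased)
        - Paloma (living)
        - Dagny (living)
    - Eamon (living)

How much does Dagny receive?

Dagny receives €27,500.

Callum takes one-third of €165,000 = €55,000. The remaining €110,000 passes to the descendants.
The descendants' portion (€110,000) is divided into 2 shares of €55,000: Eamon takes €55,000; Kofi's €55,000 share passes to Kofi's issue.
Kofi's share (€55,000) is divided into 2 shares of €27,500: Paloma and Dagny each take €27,500.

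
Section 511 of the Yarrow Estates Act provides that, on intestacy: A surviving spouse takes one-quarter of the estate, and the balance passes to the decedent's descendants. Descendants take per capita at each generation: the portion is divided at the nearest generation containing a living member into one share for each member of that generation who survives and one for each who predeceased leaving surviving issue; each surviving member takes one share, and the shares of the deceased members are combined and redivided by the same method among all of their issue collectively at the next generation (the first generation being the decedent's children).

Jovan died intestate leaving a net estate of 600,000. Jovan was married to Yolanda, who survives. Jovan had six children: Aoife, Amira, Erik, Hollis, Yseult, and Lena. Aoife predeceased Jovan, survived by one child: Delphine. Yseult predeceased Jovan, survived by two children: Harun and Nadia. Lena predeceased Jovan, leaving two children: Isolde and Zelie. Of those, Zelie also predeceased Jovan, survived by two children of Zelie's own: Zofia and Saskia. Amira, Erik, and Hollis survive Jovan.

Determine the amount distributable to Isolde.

Yolanda takes one-quarter of 600,000 = 150,000. The remaining 450,000 passes to the descendants.
The descendants' portion (450,000) is divided at the children's generation into 6 shares of 75,000. Amira, Erik, and Hollis each take 75,000. The 3 shares of the deceased (Aoife, Yseult, and Lena) are combined into a pool of 225,000.
That pool (225,000) is divided at the grandchildren's generation into 5 shares of 45,000. Delphine, Harun, Nadia, and Isolde each take 45,000. The remaining share for the deceased Zelie (45,000) is carried to the next generation.
That pool (45,000) is divided at the great-grandchildren's generation equally among Zofia and Saskia: 22,500 each.

Isolde receives 45,000.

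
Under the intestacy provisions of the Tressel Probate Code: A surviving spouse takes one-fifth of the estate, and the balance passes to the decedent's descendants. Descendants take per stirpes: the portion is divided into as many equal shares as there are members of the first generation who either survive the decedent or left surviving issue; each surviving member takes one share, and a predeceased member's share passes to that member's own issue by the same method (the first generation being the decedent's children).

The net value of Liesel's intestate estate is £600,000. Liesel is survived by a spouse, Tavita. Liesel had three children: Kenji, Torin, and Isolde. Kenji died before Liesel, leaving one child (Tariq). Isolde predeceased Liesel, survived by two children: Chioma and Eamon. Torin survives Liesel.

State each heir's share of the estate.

Tavita takes one-fifth of £600,000 = £120,000. The remaining £480,000 passes to the descendants.
The descendants' portion (£480,000) is divided into 3 shares of £160,000: Torin takes £160,000; Kenji's £160,000 share passes to Kenji's issue; Isolde's £160,000 share passes to Isolde's issue.
Kenji's share (£160,000) passes entirely to Tariq.
Isolde's share (£160,000) is divided into 2 shares of £80,000: Chioma and Eamon each take £80,000.

Tavita: £120,000; Tariq: £160,000; Torin: £160,000; Chioma: £80,000; Eamon: £80,000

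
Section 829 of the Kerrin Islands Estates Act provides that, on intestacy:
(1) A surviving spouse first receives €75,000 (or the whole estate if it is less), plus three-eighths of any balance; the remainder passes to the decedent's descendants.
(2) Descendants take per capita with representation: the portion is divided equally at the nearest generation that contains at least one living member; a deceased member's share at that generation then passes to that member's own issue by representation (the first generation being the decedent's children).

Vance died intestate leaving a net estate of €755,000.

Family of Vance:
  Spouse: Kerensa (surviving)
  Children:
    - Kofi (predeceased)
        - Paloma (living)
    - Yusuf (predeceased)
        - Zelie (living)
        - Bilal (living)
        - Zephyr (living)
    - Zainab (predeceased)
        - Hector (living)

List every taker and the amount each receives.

Kerensa: €330,000; Paloma: €85,000; Zelie: €85,000; Bilal: €85,000; Zephyr: €85,000; Hector: €85,000

Kerensa first takes €75,000, leaving a balance of €680,000. Kerensa then takes three-eighths of the balance (€255,000), for a total of €330,000. The remaining €425,000 passes to the descendants.
No child survives, so the initial division is made at the grandchildren's generation.
The descendants' portion (€425,000) is divided into 5 shares of €85,000: Paloma, Zelie, Bilal, Zephyr, and Hector each take €85,000.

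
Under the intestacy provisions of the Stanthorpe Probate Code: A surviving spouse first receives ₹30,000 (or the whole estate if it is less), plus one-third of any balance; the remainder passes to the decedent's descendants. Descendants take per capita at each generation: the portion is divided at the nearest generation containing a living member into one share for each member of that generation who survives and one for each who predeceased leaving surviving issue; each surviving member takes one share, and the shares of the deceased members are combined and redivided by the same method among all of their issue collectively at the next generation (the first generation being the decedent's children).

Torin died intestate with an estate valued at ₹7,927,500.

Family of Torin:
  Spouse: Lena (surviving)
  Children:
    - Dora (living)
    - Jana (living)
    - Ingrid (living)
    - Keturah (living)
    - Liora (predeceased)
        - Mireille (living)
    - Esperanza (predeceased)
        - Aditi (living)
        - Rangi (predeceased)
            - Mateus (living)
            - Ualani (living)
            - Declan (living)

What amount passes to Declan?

Declan receives ₹195,000.

Lena first takes ₹30,000, leaving a balance of ₹7,897,500. Lena then takes one-third of the balance (₹2,632,500), for a total of ₹2,662,500. The remaining ₹5,265,000 passes to the descendants.
The descendants' portion (₹5,265,000) is divided at the children's generation into 6 shares of ₹877,500. Dora, Jana, Ingrid, and Keturah each take ₹877,500. The 2 shares of the deceased (Liora and Esperanza) are combined into a pool of ₹1,755,000.
That pool (₹1,755,000) is divided at the grandchildren's generation into 3 shares of ₹585,000. Mireille and Aditi each take ₹585,000. The remaining share for the deceased Rangi (₹585,000) is carried to the next generation.
That pool (₹585,000) is divided at the great-grandchildren's generation equally among Mateus, Ualani, and Declan: ₹195,000 each.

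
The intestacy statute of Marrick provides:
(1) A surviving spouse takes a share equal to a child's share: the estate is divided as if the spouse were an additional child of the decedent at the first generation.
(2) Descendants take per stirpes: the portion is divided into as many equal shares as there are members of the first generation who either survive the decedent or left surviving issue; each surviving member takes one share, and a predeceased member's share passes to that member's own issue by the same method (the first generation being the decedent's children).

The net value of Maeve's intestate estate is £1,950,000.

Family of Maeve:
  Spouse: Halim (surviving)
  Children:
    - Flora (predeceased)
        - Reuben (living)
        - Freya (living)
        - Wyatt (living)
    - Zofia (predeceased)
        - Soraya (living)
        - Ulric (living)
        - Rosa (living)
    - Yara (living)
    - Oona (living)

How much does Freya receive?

Freya receives £130,000.

The spouse counts as an additional share at the children's level, so there are 5 primary shares of £390,000. Halim takes one such share (£390,000).
The children's combined portion (£1,560,000) is divided into 4 shares of £390,000: Yara and Oona each take £390,000; Flora's £390,000 share passes to Flora's issue; Zofia's £390,000 share passes to Zofia's issue.
Flora's share (£390,000) is divided into 3 shares of £130,000: Reuben, Freya, and Wyatt each take £130,000.
Zofia's share (£390,000) is divided into 3 shares of £130,000: Soraya, Ulric, and Rosa each take £130,000.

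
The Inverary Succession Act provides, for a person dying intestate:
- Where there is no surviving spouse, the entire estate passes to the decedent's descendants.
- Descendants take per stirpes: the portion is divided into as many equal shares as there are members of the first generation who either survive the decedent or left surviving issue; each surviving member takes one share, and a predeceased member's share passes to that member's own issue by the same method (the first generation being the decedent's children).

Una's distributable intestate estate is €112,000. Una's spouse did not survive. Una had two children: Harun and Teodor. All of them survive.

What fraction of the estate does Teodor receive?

Teodor receives 1/2 of the estate.

The entire €112,000 passes to the descendants.
That amount (€112,000) is divided into 2 shares of €56,000: Harun and Teodor each take €56,000.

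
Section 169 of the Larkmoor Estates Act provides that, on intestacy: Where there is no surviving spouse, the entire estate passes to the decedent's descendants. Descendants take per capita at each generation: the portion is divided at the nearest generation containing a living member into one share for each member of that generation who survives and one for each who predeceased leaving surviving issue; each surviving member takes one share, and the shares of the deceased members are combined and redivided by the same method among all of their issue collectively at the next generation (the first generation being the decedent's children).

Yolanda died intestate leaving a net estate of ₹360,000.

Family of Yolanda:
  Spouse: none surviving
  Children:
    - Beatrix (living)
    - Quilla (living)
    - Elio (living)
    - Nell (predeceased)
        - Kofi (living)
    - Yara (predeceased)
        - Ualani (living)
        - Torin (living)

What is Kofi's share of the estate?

The entire ₹360,000 passes to the descendants.
That amount (₹360,000) is divided at the children's generation into 5 shares of ₹72,000. Beatrix, Quilla, and Elio each take ₹72,000. The 2 shares of the deceased (Nell and Yara) are combined into a pool of ₹144,000.
That pool (₹144,000) is divided at the grandchildren's generation equally among Kofi, Ualani, and Torin: ₹48,000 each.

Kofi receives ₹48,000.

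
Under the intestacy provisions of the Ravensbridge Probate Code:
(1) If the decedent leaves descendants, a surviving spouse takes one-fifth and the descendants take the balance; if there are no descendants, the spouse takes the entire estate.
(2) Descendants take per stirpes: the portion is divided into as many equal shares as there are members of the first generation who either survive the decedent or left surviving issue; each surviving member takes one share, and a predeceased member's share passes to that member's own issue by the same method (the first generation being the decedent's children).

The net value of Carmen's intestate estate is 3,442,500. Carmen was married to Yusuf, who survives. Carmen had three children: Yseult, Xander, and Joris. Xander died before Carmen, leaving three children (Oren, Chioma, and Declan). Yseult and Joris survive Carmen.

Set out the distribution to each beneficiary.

Yusuf: 688,500; Yseult: 918,000; Oren: 306,000; Chioma: 306,000; Declan: 306,000; Joris: 918,000

Yusuf takes one-fifth of 3,442,500 = 688,500. The remaining 2,754,000 passes to the descendants.
The descendants' portion (2,754,000) is divided into 3 shares of 918,000: Yseult and Joris each take 918,000; Xander's 918,000 share passes to Xander's issue.
Xander's share (918,000) is divided into 3 shares of 306,000: Oren, Chioma, and Declan each take 306,000.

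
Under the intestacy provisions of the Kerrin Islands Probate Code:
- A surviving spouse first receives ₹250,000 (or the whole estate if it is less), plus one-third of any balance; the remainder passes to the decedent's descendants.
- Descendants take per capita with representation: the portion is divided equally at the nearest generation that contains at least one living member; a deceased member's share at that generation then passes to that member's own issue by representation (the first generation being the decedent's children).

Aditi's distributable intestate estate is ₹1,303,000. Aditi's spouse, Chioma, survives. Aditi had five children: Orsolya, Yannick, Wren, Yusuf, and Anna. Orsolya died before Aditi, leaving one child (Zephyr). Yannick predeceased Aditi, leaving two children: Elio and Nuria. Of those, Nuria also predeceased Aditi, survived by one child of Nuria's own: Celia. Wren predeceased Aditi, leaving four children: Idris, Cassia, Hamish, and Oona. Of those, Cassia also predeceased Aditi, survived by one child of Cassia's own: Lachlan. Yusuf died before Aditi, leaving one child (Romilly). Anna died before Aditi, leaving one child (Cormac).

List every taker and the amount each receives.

Chioma first takes ₹250,000, leaving a balance of ₹1,053,000. Chioma then takes one-third of the balance (₹351,000), for a total of ₹601,000. The remaining ₹702,000 passes to the descendants.
No child survives, so the initial division is made at the grandchildren's generation.
The descendants' portion (₹702,000) is divided into 9 shares of ₹78,000: Zephyr, Elio, Idris, Hamish, Oona, Romilly, and Cormac each take ₹78,000; Nuria's ₹78,000 share passes to Nuria's issue; Cassia's ₹78,000 share passes to Cassia's issue.
Nuria's share (₹78,000) passes entirely to Celia.
Cassia's share (₹78,000) passes entirely to Lachlan.

Chioma: ₹601,000; Zephyr: ₹78,000; Elio: ₹78,000; Celia: ₹78,000; Idris: ₹78,000; Lachlan: ₹78,000; Hamish: ₹78,000; Oona: ₹78,000; Romilly: ₹78,000; Cormac: ₹78,000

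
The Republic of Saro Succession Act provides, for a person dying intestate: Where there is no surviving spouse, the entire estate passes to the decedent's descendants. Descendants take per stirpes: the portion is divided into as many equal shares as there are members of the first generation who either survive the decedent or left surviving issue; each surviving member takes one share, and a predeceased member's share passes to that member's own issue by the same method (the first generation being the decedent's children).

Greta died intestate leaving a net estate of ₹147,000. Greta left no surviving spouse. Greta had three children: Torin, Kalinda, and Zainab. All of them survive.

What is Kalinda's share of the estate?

Kalinda receives ₹49,000.

The entire ₹147,000 passes to the descendants.
That amount (₹147,000) is divided into 3 shares of ₹49,000: Torin, Kalinda, and Zainab each take ₹49,000.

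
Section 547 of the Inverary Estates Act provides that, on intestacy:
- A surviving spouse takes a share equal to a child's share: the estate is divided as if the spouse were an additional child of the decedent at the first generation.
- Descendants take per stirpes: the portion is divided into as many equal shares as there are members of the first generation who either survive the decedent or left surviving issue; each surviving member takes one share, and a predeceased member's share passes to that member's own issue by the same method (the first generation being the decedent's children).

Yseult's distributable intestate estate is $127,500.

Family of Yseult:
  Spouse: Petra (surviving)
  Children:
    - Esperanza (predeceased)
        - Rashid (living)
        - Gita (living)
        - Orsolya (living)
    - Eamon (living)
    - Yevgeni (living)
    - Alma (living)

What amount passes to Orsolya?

Orsolya receives $8,500.

The spouse counts as an additional share at the children's level, so there are 5 primary shares of $25,500. Petra takes one such share ($25,500).
The children's combined portion ($102,000) is divided into 4 shares of $25,500: Eamon, Yevgeni, and Alma each take $25,500; Esperanza's $25,500 share passes to Esperanza's issue.
Esperanza's share ($25,500) is divided into 3 shares of $8,500: Rashid, Gita, and Orsolya each take $8,500.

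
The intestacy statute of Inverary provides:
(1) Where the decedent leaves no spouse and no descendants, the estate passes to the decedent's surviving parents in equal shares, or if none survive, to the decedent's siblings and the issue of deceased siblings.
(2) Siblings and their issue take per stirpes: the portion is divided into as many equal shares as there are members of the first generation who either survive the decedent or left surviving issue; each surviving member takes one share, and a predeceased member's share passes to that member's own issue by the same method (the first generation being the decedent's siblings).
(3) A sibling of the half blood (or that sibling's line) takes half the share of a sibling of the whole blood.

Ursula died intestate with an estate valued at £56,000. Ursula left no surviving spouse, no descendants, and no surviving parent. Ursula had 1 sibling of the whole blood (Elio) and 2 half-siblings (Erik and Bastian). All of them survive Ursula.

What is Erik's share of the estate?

The entire £56,000 passes to the siblings and their issue.
Counting each half-blood sibling's line as half a unit, there are 2 units in £56,000, so one unit is £28,000. Whole-blood lines (Elio) take £28,000 each; half-blood lines (Erik and Bastian) take £14,000 each.

Erik receives £14,000.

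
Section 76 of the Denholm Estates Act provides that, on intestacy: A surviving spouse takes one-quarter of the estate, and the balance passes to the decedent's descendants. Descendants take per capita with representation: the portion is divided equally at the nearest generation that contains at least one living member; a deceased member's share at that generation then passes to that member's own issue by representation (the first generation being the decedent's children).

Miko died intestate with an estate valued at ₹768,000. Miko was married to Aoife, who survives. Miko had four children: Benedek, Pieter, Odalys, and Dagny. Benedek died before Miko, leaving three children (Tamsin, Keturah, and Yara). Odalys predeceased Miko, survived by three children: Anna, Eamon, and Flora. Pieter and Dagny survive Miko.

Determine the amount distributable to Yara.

Yara receives ₹48,000.

Aoife takes one-quarter of ₹768,000 = ₹192,000. The remaining ₹576,000 passes to the descendants.
The descendants' portion (₹576,000) is divided into 4 shares of ₹144,000: Pieter and Dagny each take ₹144,000; Benedek's ₹144,000 share passes to Benedek's issue; Odalys's ₹144,000 share passes to Odalys's issue.
Benedek's share (₹144,000) is divided into 3 shares of ₹48,000: Tamsin, Keturah, and Yara each take ₹48,000.
Odalys's share (₹144,000) is divided into 3 shares of ₹48,000: Anna, Eamon, and Flora each take ₹48,000.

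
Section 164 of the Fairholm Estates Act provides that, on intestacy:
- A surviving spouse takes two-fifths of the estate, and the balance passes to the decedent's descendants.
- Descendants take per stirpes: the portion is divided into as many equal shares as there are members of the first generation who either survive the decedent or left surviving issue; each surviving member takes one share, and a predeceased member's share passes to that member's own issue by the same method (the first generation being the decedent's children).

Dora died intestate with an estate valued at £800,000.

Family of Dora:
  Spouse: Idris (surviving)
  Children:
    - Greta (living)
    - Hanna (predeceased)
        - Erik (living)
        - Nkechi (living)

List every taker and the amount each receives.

Idris: £320,000; Greta: £240,000; Erik: £120,000; Nkechi: £120,000

Idris takes two-fifths of £800,000 = £320,000. The remaining £480,000 passes to the descendants.
The descendants' portion (£480,000) is divided into 2 shares of £240,000: Greta takes £240,000; Hanna's £240,000 share passes to Hanna's issue.
Hanna's share (£240,000) is divided into 2 shares of £120,000: Erik and Nkechi each take £120,000.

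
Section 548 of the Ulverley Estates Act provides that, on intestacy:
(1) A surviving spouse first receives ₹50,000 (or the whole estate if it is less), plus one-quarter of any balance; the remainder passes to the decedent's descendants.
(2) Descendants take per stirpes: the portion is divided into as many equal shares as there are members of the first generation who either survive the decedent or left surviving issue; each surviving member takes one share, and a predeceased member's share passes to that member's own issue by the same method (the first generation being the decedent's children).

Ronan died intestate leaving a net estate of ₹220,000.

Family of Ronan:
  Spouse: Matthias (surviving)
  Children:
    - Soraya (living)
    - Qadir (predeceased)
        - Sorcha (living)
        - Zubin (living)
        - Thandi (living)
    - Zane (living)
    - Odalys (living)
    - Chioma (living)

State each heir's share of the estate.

Matthias first takes ₹50,000, leaving a balance of ₹170,000. Matthias then takes one-quarter of the balance (₹42,500), for a total of ₹92,500. The remaining ₹127,500 passes to the descendants.
The descendants' portion (₹127,500) is divided into 5 shares of ₹25,500: Soraya, Zane, Odalys, and Chioma each take ₹25,500; Qadir's ₹25,500 share passes to Qadir's issue.
Qadir's share (₹25,500) is divided into 3 shares of ₹8,500: Sorcha, Zubin, and Thandi each take ₹8,500.

Matthias: ₹92,500; Soraya: ₹25,500; Sorcha: ₹8,500; Zubin: ₹8,500; Thandi: ₹8,500; Zane: ₹25,500; Odalys: ₹25,500; Chioma: ₹25,500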